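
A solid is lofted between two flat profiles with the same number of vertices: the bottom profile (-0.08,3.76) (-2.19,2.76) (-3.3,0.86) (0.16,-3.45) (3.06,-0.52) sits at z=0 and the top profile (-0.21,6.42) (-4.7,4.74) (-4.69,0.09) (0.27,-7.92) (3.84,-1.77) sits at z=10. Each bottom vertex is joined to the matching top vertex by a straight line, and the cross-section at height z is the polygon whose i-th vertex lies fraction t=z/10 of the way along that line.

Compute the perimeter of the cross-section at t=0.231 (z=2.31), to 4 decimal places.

Cross-section at t=0.231: each vertex is (1-t)·p0[i] + t·p1[i].
  v1: (1-0.231)·(-0.08,3.76) + 0.231·(-0.21,6.42) = (-0.1100,4.3745)
  v2: (1-0.231)·(-2.19,2.76) + 0.231·(-4.7,4.74) = (-2.7698,3.2174)
  v3: (1-0.231)·(-3.3,0.86) + 0.231·(-4.69,0.09) = (-3.6211,0.6821)
  v4: (1-0.231)·(0.16,-3.45) + 0.231·(0.27,-7.92) = (0.1854,-4.4826)
  v5: (1-0.231)·(3.06,-0.52) + 0.231·(3.84,-1.77) = (3.2402,-0.8088)
Perimeter = Σ |v_{i+1} − v_i|:
  edge 1→2: √(-2.6598² + -1.1571²) = 2.9006 (running 2.9006)
  edge 2→3: √(-0.8513² + -2.5353²) = 2.6744 (running 5.5749)
  edge 3→4: √(3.8065² + -5.1647²) = 6.4159 (running 11.9908)
  edge 4→5: √(3.0548² + 3.6738²) = 4.7779 (running 16.7687)
  edge 5→1: √(-3.3502² + 5.1832²) = 6.1717 (running 22.9404)
Perimeter = 22.9404

Perimeter at t=0.231: 22.9404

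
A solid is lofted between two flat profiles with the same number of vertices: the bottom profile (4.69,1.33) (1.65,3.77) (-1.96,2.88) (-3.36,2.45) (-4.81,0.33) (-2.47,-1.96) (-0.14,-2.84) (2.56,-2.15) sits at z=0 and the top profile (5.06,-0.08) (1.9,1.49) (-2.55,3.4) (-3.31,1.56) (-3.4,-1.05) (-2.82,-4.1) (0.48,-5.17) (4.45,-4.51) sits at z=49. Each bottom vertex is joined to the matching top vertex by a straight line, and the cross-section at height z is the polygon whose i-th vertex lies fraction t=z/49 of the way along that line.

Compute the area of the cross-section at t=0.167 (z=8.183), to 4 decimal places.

Area at t=0.167: 42.5988

Cross-section at t=0.167: each vertex is (1-t)·p0[i] + t·p1[i].
  v1: (1-0.167)·(4.69,1.33) + 0.167·(5.06,-0.08) = (4.7518,1.0945)
  v2: (1-0.167)·(1.65,3.77) + 0.167·(1.9,1.49) = (1.6917,3.3892)
  v3: (1-0.167)·(-1.96,2.88) + 0.167·(-2.55,3.4) = (-2.0585,2.9668)
  v4: (1-0.167)·(-3.36,2.45) + 0.167·(-3.31,1.56) = (-3.3516,2.3014)
  v5: (1-0.167)·(-4.81,0.33) + 0.167·(-3.4,-1.05) = (-4.5745,0.0995)
  v6: (1-0.167)·(-2.47,-1.96) + 0.167·(-2.82,-4.1) = (-2.5285,-2.3174)
  v7: (1-0.167)·(-0.14,-2.84) + 0.167·(0.48,-5.17) = (-0.0365,-3.2291)
  v8: (1-0.167)·(2.56,-2.15) + 0.167·(4.45,-4.51) = (2.8756,-2.5441)
Shoelace sum Σ(x_i·y_{i+1} − x_{i+1}·y_i):
  i=1: 4.7518·3.3892 − 1.6917·1.0945 = +14.2533 (running +14.2533)
  i=2: 1.6917·2.9668 − -2.0585·3.3892 = +11.9960 (running +26.2493)
  i=3: -2.0585·2.3014 − -3.3516·2.9668 = +5.2064 (running +31.4557)
  i=4: -3.3516·0.0995 − -4.5745·2.3014 = +10.1941 (running +41.6497)
  i=5: -4.5745·-2.3174 − -2.5285·0.0995 = +10.8526 (running +52.5023)
  i=6: -2.5285·-3.2291 − -0.0365·-2.3174 = +8.0802 (running +60.5825)
  i=7: -0.0365·-2.5441 − 2.8756·-3.2291 = +9.3785 (running +69.9610)
  i=8: 2.8756·1.0945 − 4.7518·-2.5441 = +15.2366 (running +85.1976)
Area = |Σ|/2 = |85.1976|/2 = 42.5988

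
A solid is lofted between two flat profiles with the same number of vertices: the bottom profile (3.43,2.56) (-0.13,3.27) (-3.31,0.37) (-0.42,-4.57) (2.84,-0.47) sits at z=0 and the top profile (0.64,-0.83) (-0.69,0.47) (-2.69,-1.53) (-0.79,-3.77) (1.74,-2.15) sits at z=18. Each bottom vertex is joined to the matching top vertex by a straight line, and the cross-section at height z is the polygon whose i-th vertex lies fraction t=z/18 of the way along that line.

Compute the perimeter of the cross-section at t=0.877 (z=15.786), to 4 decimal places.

Perimeter at t=0.877: 13.3234

Cross-section at t=0.877: each vertex is (1-t)·p0[i] + t·p1[i].
  v1: (1-0.877)·(3.43,2.56) + 0.877·(0.64,-0.83) = (0.9832,-0.4130)
  v2: (1-0.877)·(-0.13,3.27) + 0.877·(-0.69,0.47) = (-0.6211,0.8144)
  v3: (1-0.877)·(-3.31,0.37) + 0.877·(-2.69,-1.53) = (-2.7663,-1.2963)
  v4: (1-0.877)·(-0.42,-4.57) + 0.877·(-0.79,-3.77) = (-0.7445,-3.8684)
  v5: (1-0.877)·(2.84,-0.47) + 0.877·(1.74,-2.15) = (1.8753,-1.9434)
Perimeter = Σ |v_{i+1} − v_i|:
  edge 1→2: √(-1.6043² + 1.2274²) = 2.0200 (running 2.0200)
  edge 2→3: √(-2.1451² + -2.1107²) = 3.0094 (running 5.0294)
  edge 3→4: √(2.0218² + -2.5721²) = 3.2716 (running 8.3010)
  edge 4→5: √(2.6198² + 1.9250²) = 3.2510 (running 11.5520)
  edge 5→1: √(-0.8921² + 1.5303²) = 1.7714 (running 13.3234)
Perimeter = 13.3234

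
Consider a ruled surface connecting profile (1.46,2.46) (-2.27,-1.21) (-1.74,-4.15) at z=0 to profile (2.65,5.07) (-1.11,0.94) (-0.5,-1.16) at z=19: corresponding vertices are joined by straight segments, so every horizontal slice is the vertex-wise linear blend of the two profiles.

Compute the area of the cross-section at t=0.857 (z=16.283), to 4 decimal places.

Area at t=0.857: 5.3854

Cross-section at t=0.857: each vertex is (1-t)·p0[i] + t·p1[i].
  v1: (1-0.857)·(1.46,2.46) + 0.857·(2.65,5.07) = (2.4798,4.6968)
  v2: (1-0.857)·(-2.27,-1.21) + 0.857·(-1.11,0.94) = (-1.2759,0.6325)
  v3: (1-0.857)·(-1.74,-4.15) + 0.857·(-0.5,-1.16) = (-0.6773,-1.5876)
Shoelace sum Σ(x_i·y_{i+1} − x_{i+1}·y_i):
  i=1: 2.4798·0.6325 − -1.2759·4.6968 = +7.5611 (running +7.5611)
  i=2: -1.2759·-1.5876 − -0.6773·0.6325 = +2.4540 (running +10.0151)
  i=3: -0.6773·4.6968 − 2.4798·-1.5876 = +0.7557 (running +10.7708)
Area = |Σ|/2 = |10.7708|/2 = 5.3854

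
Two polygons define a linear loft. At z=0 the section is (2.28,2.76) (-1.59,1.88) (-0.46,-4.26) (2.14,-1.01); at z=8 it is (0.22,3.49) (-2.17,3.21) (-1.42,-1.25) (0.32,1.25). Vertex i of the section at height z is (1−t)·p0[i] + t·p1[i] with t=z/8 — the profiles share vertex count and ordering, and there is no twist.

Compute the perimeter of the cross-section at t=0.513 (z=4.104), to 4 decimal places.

Cross-section at t=0.513: each vertex is (1-t)·p0[i] + t·p1[i].
  v1: (1-0.513)·(2.28,2.76) + 0.513·(0.22,3.49) = (1.2232,3.1345)
  v2: (1-0.513)·(-1.59,1.88) + 0.513·(-2.17,3.21) = (-1.8875,2.5623)
  v3: (1-0.513)·(-0.46,-4.26) + 0.513·(-1.42,-1.25) = (-0.9525,-2.7159)
  v4: (1-0.513)·(2.14,-1.01) + 0.513·(0.32,1.25) = (1.2063,0.1494)
Perimeter = Σ |v_{i+1} − v_i|:
  edge 1→2: √(-3.1108² + -0.5722²) = 3.1629 (running 3.1629)
  edge 2→3: √(0.9351² + -5.2782²) = 5.3603 (running 8.5233)
  edge 3→4: √(2.1588² + 2.8652²) = 3.5875 (running 12.1108)
  edge 4→1: √(0.0169² + 2.9851²) = 2.9852 (running 15.0960)
Perimeter = 15.0960

Perimeter at t=0.513: 15.0960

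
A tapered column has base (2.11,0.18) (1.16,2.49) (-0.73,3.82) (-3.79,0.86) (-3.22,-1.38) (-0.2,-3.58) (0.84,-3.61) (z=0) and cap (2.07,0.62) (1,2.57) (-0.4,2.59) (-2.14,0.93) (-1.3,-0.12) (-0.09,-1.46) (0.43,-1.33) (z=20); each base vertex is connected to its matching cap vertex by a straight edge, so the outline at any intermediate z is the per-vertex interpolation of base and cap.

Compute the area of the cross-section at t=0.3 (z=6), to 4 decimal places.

Area at t=0.3: 21.6880

Cross-section at t=0.3: each vertex is (1-t)·p0[i] + t·p1[i].
  v1: (1-0.3)·(2.11,0.18) + 0.3·(2.07,0.62) = (2.0980,0.3120)
  v2: (1-0.3)·(1.16,2.49) + 0.3·(1,2.57) = (1.1120,2.5140)
  v3: (1-0.3)·(-0.73,3.82) + 0.3·(-0.4,2.59) = (-0.6310,3.4510)
  v4: (1-0.3)·(-3.79,0.86) + 0.3·(-2.14,0.93) = (-3.2950,0.8810)
  v5: (1-0.3)·(-3.22,-1.38) + 0.3·(-1.3,-0.12) = (-2.6440,-1.0020)
  v6: (1-0.3)·(-0.2,-3.58) + 0.3·(-0.09,-1.46) = (-0.1670,-2.9440)
  v7: (1-0.3)·(0.84,-3.61) + 0.3·(0.43,-1.33) = (0.7170,-2.9260)
Shoelace sum Σ(x_i·y_{i+1} − x_{i+1}·y_i):
  i=1: 2.0980·2.5140 − 1.1120·0.3120 = +4.9274 (running +4.9274)
  i=2: 1.1120·3.4510 − -0.6310·2.5140 = +5.4238 (running +10.3513)
  i=3: -0.6310·0.8810 − -3.2950·3.4510 = +10.8151 (running +21.1664)
  i=4: -3.2950·-1.0020 − -2.6440·0.8810 = +5.6310 (running +26.7974)
  i=5: -2.6440·-2.9440 − -0.1670·-1.0020 = +7.6166 (running +34.4140)
  i=6: -0.1670·-2.9260 − 0.7170·-2.9440 = +2.5995 (running +37.0135)
  i=7: 0.7170·0.3120 − 2.0980·-2.9260 = +6.3625 (running +43.3759)
Area = |Σ|/2 = |43.3759|/2 = 21.6880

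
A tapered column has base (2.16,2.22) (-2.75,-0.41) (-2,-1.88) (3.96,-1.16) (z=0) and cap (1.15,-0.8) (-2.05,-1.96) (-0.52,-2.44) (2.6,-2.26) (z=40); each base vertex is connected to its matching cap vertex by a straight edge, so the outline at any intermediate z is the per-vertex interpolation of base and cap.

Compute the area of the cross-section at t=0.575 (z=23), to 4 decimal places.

Area at t=0.575: 8.0895

Cross-section at t=0.575: each vertex is (1-t)·p0[i] + t·p1[i].
  v1: (1-0.575)·(2.16,2.22) + 0.575·(1.15,-0.8) = (1.5793,0.4835)
  v2: (1-0.575)·(-2.75,-0.41) + 0.575·(-2.05,-1.96) = (-2.3475,-1.3013)
  v3: (1-0.575)·(-2,-1.88) + 0.575·(-0.52,-2.44) = (-1.1490,-2.2020)
  v4: (1-0.575)·(3.96,-1.16) + 0.575·(2.6,-2.26) = (3.1780,-1.7925)
Shoelace sum Σ(x_i·y_{i+1} − x_{i+1}·y_i):
  i=1: 1.5793·-1.3013 − -2.3475·0.4835 = -0.9200 (running -0.9200)
  i=2: -2.3475·-2.2020 − -1.1490·-1.3013 = +3.6741 (running +2.7541)
  i=3: -1.1490·-1.7925 − 3.1780·-2.2020 = +9.0575 (running +11.8116)
  i=4: 3.1780·0.4835 − 1.5793·-1.7925 = +4.3674 (running +16.1790)
Area = |Σ|/2 = |16.1790|/2 = 8.0895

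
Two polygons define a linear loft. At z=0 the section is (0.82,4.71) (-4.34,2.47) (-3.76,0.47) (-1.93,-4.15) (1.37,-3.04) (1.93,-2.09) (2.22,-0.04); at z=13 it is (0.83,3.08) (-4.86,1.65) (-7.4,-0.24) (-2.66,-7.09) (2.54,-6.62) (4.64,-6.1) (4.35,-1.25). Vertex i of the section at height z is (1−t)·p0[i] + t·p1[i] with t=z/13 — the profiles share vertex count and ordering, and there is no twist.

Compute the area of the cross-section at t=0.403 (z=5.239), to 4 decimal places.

Area at t=0.403: 54.0432

Cross-section at t=0.403: each vertex is (1-t)·p0[i] + t·p1[i].
  v1: (1-0.403)·(0.82,4.71) + 0.403·(0.83,3.08) = (0.8240,4.0531)
  v2: (1-0.403)·(-4.34,2.47) + 0.403·(-4.86,1.65) = (-4.5496,2.1395)
  v3: (1-0.403)·(-3.76,0.47) + 0.403·(-7.4,-0.24) = (-5.2269,0.1839)
  v4: (1-0.403)·(-1.93,-4.15) + 0.403·(-2.66,-7.09) = (-2.2242,-5.3348)
  v5: (1-0.403)·(1.37,-3.04) + 0.403·(2.54,-6.62) = (1.8415,-4.4827)
  v6: (1-0.403)·(1.93,-2.09) + 0.403·(4.64,-6.1) = (3.0221,-3.7060)
  v7: (1-0.403)·(2.22,-0.04) + 0.403·(4.35,-1.25) = (3.0784,-0.5276)
Shoelace sum Σ(x_i·y_{i+1} − x_{i+1}·y_i):
  i=1: 0.8240·2.1395 − -4.5496·4.0531 = +20.2029 (running +20.2029)
  i=2: -4.5496·0.1839 − -5.2269·2.1395 = +10.3467 (running +30.5496)
  i=3: -5.2269·-5.3348 − -2.2242·0.1839 = +28.2936 (running +58.8432)
  i=4: -2.2242·-4.4827 − 1.8415·-5.3348 = +19.7946 (running +78.6378)
  i=5: 1.8415·-3.7060 − 3.0221·-4.4827 = +6.7227 (running +85.3605)
  i=6: 3.0221·-0.5276 − 3.0784·-3.7060 = +9.8140 (running +95.1746)
  i=7: 3.0784·4.0531 − 0.8240·-0.5276 = +12.9118 (running +108.0864)
Area = |Σ|/2 = |108.0864|/2 = 54.0432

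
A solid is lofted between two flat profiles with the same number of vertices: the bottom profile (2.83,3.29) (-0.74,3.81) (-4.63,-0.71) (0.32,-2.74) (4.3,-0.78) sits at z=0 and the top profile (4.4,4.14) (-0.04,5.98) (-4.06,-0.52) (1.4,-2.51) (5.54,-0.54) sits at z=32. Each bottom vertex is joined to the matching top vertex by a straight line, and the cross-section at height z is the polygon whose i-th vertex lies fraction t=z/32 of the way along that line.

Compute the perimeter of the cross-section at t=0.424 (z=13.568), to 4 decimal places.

Cross-section at t=0.424: each vertex is (1-t)·p0[i] + t·p1[i].
  v1: (1-0.424)·(2.83,3.29) + 0.424·(4.4,4.14) = (3.4957,3.6504)
  v2: (1-0.424)·(-0.74,3.81) + 0.424·(-0.04,5.98) = (-0.4432,4.7301)
  v3: (1-0.424)·(-4.63,-0.71) + 0.424·(-4.06,-0.52) = (-4.3883,-0.6294)
  v4: (1-0.424)·(0.32,-2.74) + 0.424·(1.4,-2.51) = (0.7779,-2.6425)
  v5: (1-0.424)·(4.3,-0.78) + 0.424·(5.54,-0.54) = (4.8258,-0.6782)
Perimeter = Σ |v_{i+1} − v_i|:
  edge 1→2: √(-3.9389² + 1.0797²) = 4.0842 (running 4.0842)
  edge 2→3: √(-3.9451² + -5.3595²) = 6.6550 (running 10.7391)
  edge 3→4: √(5.1662² + -2.0130²) = 5.5446 (running 16.2837)
  edge 4→5: √(4.0478² + 1.9642²) = 4.4992 (running 20.7830)
  edge 5→1: √(-1.3301² + 4.3286²) = 4.5284 (running 25.3113)
Perimeter = 25.3113

Perimeter at t=0.424: 25.3113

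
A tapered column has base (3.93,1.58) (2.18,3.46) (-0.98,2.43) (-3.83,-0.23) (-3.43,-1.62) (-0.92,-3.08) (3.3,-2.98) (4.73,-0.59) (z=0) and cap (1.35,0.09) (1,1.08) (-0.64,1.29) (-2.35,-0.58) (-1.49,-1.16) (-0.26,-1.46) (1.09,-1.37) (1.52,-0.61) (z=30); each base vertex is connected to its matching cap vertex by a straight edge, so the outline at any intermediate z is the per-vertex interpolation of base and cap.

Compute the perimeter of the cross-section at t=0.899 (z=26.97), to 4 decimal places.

Perimeter at t=0.899: 11.7120

Cross-section at t=0.899: each vertex is (1-t)·p0[i] + t·p1[i].
  v1: (1-0.899)·(3.93,1.58) + 0.899·(1.35,0.09) = (1.6106,0.2405)
  v2: (1-0.899)·(2.18,3.46) + 0.899·(1,1.08) = (1.1192,1.3204)
  v3: (1-0.899)·(-0.98,2.43) + 0.899·(-0.64,1.29) = (-0.6743,1.4051)
  v4: (1-0.899)·(-3.83,-0.23) + 0.899·(-2.35,-0.58) = (-2.4995,-0.5446)
  v5: (1-0.899)·(-3.43,-1.62) + 0.899·(-1.49,-1.16) = (-1.6859,-1.2065)
  v6: (1-0.899)·(-0.92,-3.08) + 0.899·(-0.26,-1.46) = (-0.3267,-1.6236)
  v7: (1-0.899)·(3.3,-2.98) + 0.899·(1.09,-1.37) = (1.3132,-1.5326)
  v8: (1-0.899)·(4.73,-0.59) + 0.899·(1.52,-0.61) = (1.8442,-0.6080)
Perimeter = Σ |v_{i+1} − v_i|:
  edge 1→2: √(-0.4914² + 1.0799²) = 1.1864 (running 1.1864)
  edge 2→3: √(-1.7935² + 0.0848²) = 1.7955 (running 2.9820)
  edge 3→4: √(-1.8251² + -1.9498²) = 2.6707 (running 5.6527)
  edge 4→5: √(0.8135² + -0.6618²) = 1.0487 (running 6.7014)
  edge 5→6: √(1.3593² + -0.4172²) = 1.4219 (running 8.1233)
  edge 6→7: √(1.6399² + 0.0910²) = 1.6424 (running 9.7657)
  edge 7→8: √(0.5310² + 0.9246²) = 1.0663 (running 10.8319)
  edge 8→1: √(-0.2336² + 0.8485²) = 0.8800 (running 11.7120)
Perimeter = 11.7120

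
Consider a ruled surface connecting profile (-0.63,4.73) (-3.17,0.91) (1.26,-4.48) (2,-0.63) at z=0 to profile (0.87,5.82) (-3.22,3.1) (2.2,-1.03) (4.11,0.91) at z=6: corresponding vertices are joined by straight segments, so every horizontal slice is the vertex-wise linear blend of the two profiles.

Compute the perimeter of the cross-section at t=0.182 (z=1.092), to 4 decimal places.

Perimeter at t=0.182: 21.0870

Cross-section at t=0.182: each vertex is (1-t)·p0[i] + t·p1[i].
  v1: (1-0.182)·(-0.63,4.73) + 0.182·(0.87,5.82) = (-0.3570,4.9284)
  v2: (1-0.182)·(-3.17,0.91) + 0.182·(-3.22,3.1) = (-3.1791,1.3086)
  v3: (1-0.182)·(1.26,-4.48) + 0.182·(2.2,-1.03) = (1.4311,-3.8521)
  v4: (1-0.182)·(2,-0.63) + 0.182·(4.11,0.91) = (2.3840,-0.3497)
Perimeter = Σ |v_{i+1} − v_i|:
  edge 1→2: √(-2.8221² + -3.6198²) = 4.5899 (running 4.5899)
  edge 2→3: √(4.6102² + -5.1607²) = 6.9200 (running 11.5099)
  edge 3→4: √(0.9529² + 3.5024²) = 3.6297 (running 15.1396)
  edge 4→1: √(-2.7410² + 5.2781²) = 5.9474 (running 21.0870)
Perimeter = 21.0870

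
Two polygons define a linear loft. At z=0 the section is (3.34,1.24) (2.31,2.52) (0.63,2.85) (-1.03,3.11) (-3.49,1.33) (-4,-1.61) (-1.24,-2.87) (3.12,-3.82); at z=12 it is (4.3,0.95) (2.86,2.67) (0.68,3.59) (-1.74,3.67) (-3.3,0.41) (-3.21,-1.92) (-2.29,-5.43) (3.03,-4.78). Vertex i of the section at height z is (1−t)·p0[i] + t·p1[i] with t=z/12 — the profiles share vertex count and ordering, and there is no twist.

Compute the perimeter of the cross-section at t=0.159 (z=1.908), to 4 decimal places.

Cross-section at t=0.159: each vertex is (1-t)·p0[i] + t·p1[i].
  v1: (1-0.159)·(3.34,1.24) + 0.159·(4.3,0.95) = (3.4926,1.1939)
  v2: (1-0.159)·(2.31,2.52) + 0.159·(2.86,2.67) = (2.3975,2.5438)
  v3: (1-0.159)·(0.63,2.85) + 0.159·(0.68,3.59) = (0.6380,2.9677)
  v4: (1-0.159)·(-1.03,3.11) + 0.159·(-1.74,3.67) = (-1.1429,3.1990)
  v5: (1-0.159)·(-3.49,1.33) + 0.159·(-3.3,0.41) = (-3.4598,1.1837)
  v6: (1-0.159)·(-4,-1.61) + 0.159·(-3.21,-1.92) = (-3.8744,-1.6593)
  v7: (1-0.159)·(-1.24,-2.87) + 0.159·(-2.29,-5.43) = (-1.4069,-3.2770)
  v8: (1-0.159)·(3.12,-3.82) + 0.159·(3.03,-4.78) = (3.1057,-3.9726)
Perimeter = Σ |v_{i+1} − v_i|:
  edge 1→2: √(-1.0952² + 1.3500²) = 1.7383 (running 1.7383)
  edge 2→3: √(-1.7595² + 0.4238²) = 1.8098 (running 3.5482)
  edge 3→4: √(-1.7808² + 0.2314²) = 1.7958 (running 5.3440)
  edge 4→5: √(-2.3169² + -2.0153²) = 3.0708 (running 8.4147)
  edge 5→6: √(-0.4146² + -2.8430²) = 2.8731 (running 11.2878)
  edge 6→7: √(2.4674² + -1.6178²) = 2.9505 (running 14.2383)
  edge 7→8: √(4.5126² + -0.6956²) = 4.5659 (running 18.8042)
  edge 8→1: √(0.3869² + 5.1665²) = 5.1810 (running 23.9852)
Perimeter = 23.9852

Perimeter at t=0.159: 23.9852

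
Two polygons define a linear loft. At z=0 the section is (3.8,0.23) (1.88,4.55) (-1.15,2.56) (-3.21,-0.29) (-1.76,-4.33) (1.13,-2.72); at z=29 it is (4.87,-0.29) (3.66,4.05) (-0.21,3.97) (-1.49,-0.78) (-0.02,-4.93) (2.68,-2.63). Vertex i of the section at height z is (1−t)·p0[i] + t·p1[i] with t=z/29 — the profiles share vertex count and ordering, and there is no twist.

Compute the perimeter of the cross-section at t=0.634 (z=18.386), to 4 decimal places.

Cross-section at t=0.634: each vertex is (1-t)·p0[i] + t·p1[i].
  v1: (1-0.634)·(3.8,0.23) + 0.634·(4.87,-0.29) = (4.4784,-0.0997)
  v2: (1-0.634)·(1.88,4.55) + 0.634·(3.66,4.05) = (3.0085,4.2330)
  v3: (1-0.634)·(-1.15,2.56) + 0.634·(-0.21,3.97) = (-0.5540,3.4539)
  v4: (1-0.634)·(-3.21,-0.29) + 0.634·(-1.49,-0.78) = (-2.1195,-0.6007)
  v5: (1-0.634)·(-1.76,-4.33) + 0.634·(-0.02,-4.93) = (-0.6568,-4.7104)
  v6: (1-0.634)·(1.13,-2.72) + 0.634·(2.68,-2.63) = (2.1127,-2.6629)
Perimeter = Σ |v_{i+1} − v_i|:
  edge 1→2: √(-1.4699² + 4.3327²) = 4.5752 (running 4.5752)
  edge 2→3: √(-3.5626² + -0.7791²) = 3.6467 (running 8.2220)
  edge 3→4: √(-1.5655² + -4.0546²) = 4.3463 (running 12.5683)
  edge 4→5: √(1.4627² + -4.1097²) = 4.3623 (running 16.9306)
  edge 5→6: √(2.7695² + 2.0475²) = 3.4442 (running 20.3747)
  edge 6→1: √(2.3657² + 2.5633²) = 3.4881 (running 23.8628)
Perimeter = 23.8628

Perimeter at t=0.634: 23.8628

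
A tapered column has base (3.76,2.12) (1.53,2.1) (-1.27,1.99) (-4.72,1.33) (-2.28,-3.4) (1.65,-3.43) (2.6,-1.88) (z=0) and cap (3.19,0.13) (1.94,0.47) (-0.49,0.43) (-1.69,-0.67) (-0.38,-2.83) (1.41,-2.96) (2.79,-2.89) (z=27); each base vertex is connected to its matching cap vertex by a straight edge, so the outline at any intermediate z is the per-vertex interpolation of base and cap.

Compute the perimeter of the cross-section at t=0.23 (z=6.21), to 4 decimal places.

Perimeter at t=0.23: 21.3701

Cross-section at t=0.23: each vertex is (1-t)·p0[i] + t·p1[i].
  v1: (1-0.23)·(3.76,2.12) + 0.23·(3.19,0.13) = (3.6289,1.6623)
  v2: (1-0.23)·(1.53,2.1) + 0.23·(1.94,0.47) = (1.6243,1.7251)
  v3: (1-0.23)·(-1.27,1.99) + 0.23·(-0.49,0.43) = (-1.0906,1.6312)
  v4: (1-0.23)·(-4.72,1.33) + 0.23·(-1.69,-0.67) = (-4.0231,0.8700)
  v5: (1-0.23)·(-2.28,-3.4) + 0.23·(-0.38,-2.83) = (-1.8430,-3.2689)
  v6: (1-0.23)·(1.65,-3.43) + 0.23·(1.41,-2.96) = (1.5948,-3.3219)
  v7: (1-0.23)·(2.6,-1.88) + 0.23·(2.79,-2.89) = (2.6437,-2.1123)
Perimeter = Σ |v_{i+1} − v_i|:
  edge 1→2: √(-2.0046² + 0.0628²) = 2.0056 (running 2.0056)
  edge 2→3: √(-2.7149² + -0.0939²) = 2.7165 (running 4.7221)
  edge 3→4: √(-2.9325² + -0.7612²) = 3.0297 (running 7.7518)
  edge 4→5: √(2.1801² + -4.1389²) = 4.6780 (running 12.4298)
  edge 5→6: √(3.4378² + -0.0530²) = 3.4382 (running 15.8680)
  edge 6→7: √(1.0489² + 1.2096²) = 1.6010 (running 17.4690)
  edge 7→1: √(0.9852² + 3.7746²) = 3.9011 (running 21.3701)
Perimeter = 21.3701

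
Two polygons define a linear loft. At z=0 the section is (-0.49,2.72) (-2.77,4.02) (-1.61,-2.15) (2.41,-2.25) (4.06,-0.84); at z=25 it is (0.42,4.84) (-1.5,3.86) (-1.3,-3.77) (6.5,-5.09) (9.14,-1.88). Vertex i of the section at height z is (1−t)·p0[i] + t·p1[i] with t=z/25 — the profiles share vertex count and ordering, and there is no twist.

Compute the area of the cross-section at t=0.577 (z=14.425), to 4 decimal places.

Area at t=0.577: 44.1455

Cross-section at t=0.577: each vertex is (1-t)·p0[i] + t·p1[i].
  v1: (1-0.577)·(-0.49,2.72) + 0.577·(0.42,4.84) = (0.0351,3.9432)
  v2: (1-0.577)·(-2.77,4.02) + 0.577·(-1.5,3.86) = (-2.0372,3.9277)
  v3: (1-0.577)·(-1.61,-2.15) + 0.577·(-1.3,-3.77) = (-1.4311,-3.0847)
  v4: (1-0.577)·(2.41,-2.25) + 0.577·(6.5,-5.09) = (4.7699,-3.8887)
  v5: (1-0.577)·(4.06,-0.84) + 0.577·(9.14,-1.88) = (6.9912,-1.4401)
Shoelace sum Σ(x_i·y_{i+1} − x_{i+1}·y_i):
  i=1: 0.0351·3.9277 − -2.0372·3.9432 = +8.1710 (running +8.1710)
  i=2: -2.0372·-3.0847 − -1.4311·3.9277 = +11.9053 (running +20.0762)
  i=3: -1.4311·-3.8887 − 4.7699·-3.0847 = +20.2792 (running +40.3554)
  i=4: 4.7699·-1.4401 − 6.9912·-3.8887 = +20.3173 (running +60.6727)
  i=5: 6.9912·3.9432 − 0.0351·-1.4401 = +27.6183 (running +88.2911)
Area = |Σ|/2 = |88.2911|/2 = 44.1455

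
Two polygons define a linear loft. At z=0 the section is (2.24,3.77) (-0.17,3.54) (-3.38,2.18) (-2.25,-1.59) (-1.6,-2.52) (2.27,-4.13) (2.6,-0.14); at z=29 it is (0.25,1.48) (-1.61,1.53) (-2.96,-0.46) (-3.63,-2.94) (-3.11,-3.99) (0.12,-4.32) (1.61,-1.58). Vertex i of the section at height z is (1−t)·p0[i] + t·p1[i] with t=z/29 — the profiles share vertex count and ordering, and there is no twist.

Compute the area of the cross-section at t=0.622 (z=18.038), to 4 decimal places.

Area at t=0.622: 26.1319

Cross-section at t=0.622: each vertex is (1-t)·p0[i] + t·p1[i].
  v1: (1-0.622)·(2.24,3.77) + 0.622·(0.25,1.48) = (1.0022,2.3456)
  v2: (1-0.622)·(-0.17,3.54) + 0.622·(-1.61,1.53) = (-1.0657,2.2898)
  v3: (1-0.622)·(-3.38,2.18) + 0.622·(-2.96,-0.46) = (-3.1188,0.5379)
  v4: (1-0.622)·(-2.25,-1.59) + 0.622·(-3.63,-2.94) = (-3.1084,-2.4297)
  v5: (1-0.622)·(-1.6,-2.52) + 0.622·(-3.11,-3.99) = (-2.5392,-3.4343)
  v6: (1-0.622)·(2.27,-4.13) + 0.622·(0.12,-4.32) = (0.9327,-4.2482)
  v7: (1-0.622)·(2.6,-0.14) + 0.622·(1.61,-1.58) = (1.9842,-1.0357)
Shoelace sum Σ(x_i·y_{i+1} − x_{i+1}·y_i):
  i=1: 1.0022·2.2898 − -1.0657·2.3456 = +4.7945 (running +4.7945)
  i=2: -1.0657·0.5379 − -3.1188·2.2898 = +6.5680 (running +11.3626)
  i=3: -3.1188·-2.4297 − -3.1084·0.5379 = +9.2497 (running +20.6123)
  i=4: -3.1084·-3.4343 − -2.5392·-2.4297 = +4.5056 (running +25.1179)
  i=5: -2.5392·-4.2482 − 0.9327·-3.4343 = +13.9903 (running +39.1082)
  i=6: 0.9327·-1.0357 − 1.9842·-4.2482 = +7.4633 (running +46.5715)
  i=7: 1.9842·2.3456 − 1.0022·-1.0357 = +5.6922 (running +52.2637)
Area = |Σ|/2 = |52.2637|/2 = 26.1319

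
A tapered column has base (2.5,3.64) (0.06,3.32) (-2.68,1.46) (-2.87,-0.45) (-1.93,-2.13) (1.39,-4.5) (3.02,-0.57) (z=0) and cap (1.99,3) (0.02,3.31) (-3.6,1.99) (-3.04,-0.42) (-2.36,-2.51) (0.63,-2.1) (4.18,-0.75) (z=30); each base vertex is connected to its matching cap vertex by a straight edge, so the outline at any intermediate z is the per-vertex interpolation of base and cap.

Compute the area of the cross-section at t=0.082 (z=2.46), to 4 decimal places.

Cross-section at t=0.082: each vertex is (1-t)·p0[i] + t·p1[i].
  v1: (1-0.082)·(2.5,3.64) + 0.082·(1.99,3) = (2.4582,3.5875)
  v2: (1-0.082)·(0.06,3.32) + 0.082·(0.02,3.31) = (0.0567,3.3192)
  v3: (1-0.082)·(-2.68,1.46) + 0.082·(-3.6,1.99) = (-2.7554,1.5035)
  v4: (1-0.082)·(-2.87,-0.45) + 0.082·(-3.04,-0.42) = (-2.8839,-0.4475)
  v5: (1-0.082)·(-1.93,-2.13) + 0.082·(-2.36,-2.51) = (-1.9653,-2.1612)
  v6: (1-0.082)·(1.39,-4.5) + 0.082·(0.63,-2.1) = (1.3277,-4.3032)
  v7: (1-0.082)·(3.02,-0.57) + 0.082·(4.18,-0.75) = (3.1151,-0.5848)
Shoelace sum Σ(x_i·y_{i+1} − x_{i+1}·y_i):
  i=1: 2.4582·3.3192 − 0.0567·3.5875 = +7.9557 (running +7.9557)
  i=2: 0.0567·1.5035 − -2.7554·3.3192 = +9.2311 (running +17.1867)
  i=3: -2.7554·-0.4475 − -2.8839·1.5035 = +5.5691 (running +22.7558)
  i=4: -2.8839·-2.1612 − -1.9653·-0.4475 = +5.3531 (running +28.1089)
  i=5: -1.9653·-4.3032 − 1.3277·-2.1612 = +11.3262 (running +39.4352)
  i=6: 1.3277·-0.5848 − 3.1151·-4.3032 = +12.6286 (running +52.0638)
  i=7: 3.1151·3.5875 − 2.4582·-0.5848 = +12.6130 (running +64.6768)
Area = |Σ|/2 = |64.6768|/2 = 32.3384

Area at t=0.082: 32.3384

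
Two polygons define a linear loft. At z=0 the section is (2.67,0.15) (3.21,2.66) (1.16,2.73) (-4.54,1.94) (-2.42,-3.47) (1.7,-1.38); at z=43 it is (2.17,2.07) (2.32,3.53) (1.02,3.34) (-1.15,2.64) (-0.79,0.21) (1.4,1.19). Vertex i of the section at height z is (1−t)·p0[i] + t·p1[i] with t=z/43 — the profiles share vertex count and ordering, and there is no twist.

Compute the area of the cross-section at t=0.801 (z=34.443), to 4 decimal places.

Cross-section at t=0.801: each vertex is (1-t)·p0[i] + t·p1[i].
  v1: (1-0.801)·(2.67,0.15) + 0.801·(2.17,2.07) = (2.2695,1.6879)
  v2: (1-0.801)·(3.21,2.66) + 0.801·(2.32,3.53) = (2.4971,3.3569)
  v3: (1-0.801)·(1.16,2.73) + 0.801·(1.02,3.34) = (1.0479,3.2186)
  v4: (1-0.801)·(-4.54,1.94) + 0.801·(-1.15,2.64) = (-1.8246,2.5007)
  v5: (1-0.801)·(-2.42,-3.47) + 0.801·(-0.79,0.21) = (-1.1144,-0.5223)
  v6: (1-0.801)·(1.7,-1.38) + 0.801·(1.4,1.19) = (1.4597,0.6786)
Shoelace sum Σ(x_i·y_{i+1} − x_{i+1}·y_i):
  i=1: 2.2695·3.3569 − 2.4971·1.6879 = +3.4035 (running +3.4035)
  i=2: 2.4971·3.2186 − 1.0479·3.3569 = +4.5197 (running +7.9232)
  i=3: 1.0479·2.5007 − -1.8246·3.2186 = +8.4931 (running +16.4163)
  i=4: -1.8246·-0.5223 − -1.1144·2.5007 = +3.7397 (running +20.1560)
  i=5: -1.1144·0.6786 − 1.4597·-0.5223 = +0.0063 (running +20.1623)
  i=6: 1.4597·1.6879 − 2.2695·0.6786 = +0.9238 (running +21.0861)
Area = |Σ|/2 = |21.0861|/2 = 10.5431

Area at t=0.801: 10.5431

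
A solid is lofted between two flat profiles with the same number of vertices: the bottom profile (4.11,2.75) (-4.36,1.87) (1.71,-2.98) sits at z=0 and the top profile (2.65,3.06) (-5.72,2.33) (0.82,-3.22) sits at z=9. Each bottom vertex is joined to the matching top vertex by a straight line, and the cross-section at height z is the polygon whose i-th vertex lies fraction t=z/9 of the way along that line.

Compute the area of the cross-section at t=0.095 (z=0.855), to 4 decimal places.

Cross-section at t=0.095: each vertex is (1-t)·p0[i] + t·p1[i].
  v1: (1-0.095)·(4.11,2.75) + 0.095·(2.65,3.06) = (3.9713,2.7795)
  v2: (1-0.095)·(-4.36,1.87) + 0.095·(-5.72,2.33) = (-4.4892,1.9137)
  v3: (1-0.095)·(1.71,-2.98) + 0.095·(0.82,-3.22) = (1.6255,-3.0028)
Shoelace sum Σ(x_i·y_{i+1} − x_{i+1}·y_i):
  i=1: 3.9713·1.9137 − -4.4892·2.7795 = +20.0774 (running +20.0774)
  i=2: -4.4892·-3.0028 − 1.6255·1.9137 = +10.3695 (running +30.4469)
  i=3: 1.6255·2.7795 − 3.9713·-3.0028 = +16.4429 (running +46.8898)
Area = |Σ|/2 = |46.8898|/2 = 23.4449

Area at t=0.095: 23.4449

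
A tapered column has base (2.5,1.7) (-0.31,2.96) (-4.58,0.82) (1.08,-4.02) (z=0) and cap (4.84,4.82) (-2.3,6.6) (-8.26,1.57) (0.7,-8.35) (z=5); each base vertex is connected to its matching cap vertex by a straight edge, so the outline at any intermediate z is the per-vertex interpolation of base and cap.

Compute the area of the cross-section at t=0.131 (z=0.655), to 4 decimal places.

Cross-section at t=0.131: each vertex is (1-t)·p0[i] + t·p1[i].
  v1: (1-0.131)·(2.5,1.7) + 0.131·(4.84,4.82) = (2.8065,2.1087)
  v2: (1-0.131)·(-0.31,2.96) + 0.131·(-2.3,6.6) = (-0.5707,3.4368)
  v3: (1-0.131)·(-4.58,0.82) + 0.131·(-8.26,1.57) = (-5.0621,0.9183)
  v4: (1-0.131)·(1.08,-4.02) + 0.131·(0.7,-8.35) = (1.0302,-4.5872)
Shoelace sum Σ(x_i·y_{i+1} − x_{i+1}·y_i):
  i=1: 2.8065·3.4368 − -0.5707·2.1087 = +10.8491 (running +10.8491)
  i=2: -0.5707·0.9183 − -5.0621·3.4368 = +16.8735 (running +27.7226)
  i=3: -5.0621·-4.5872 − 1.0302·0.9183 = +22.2749 (running +49.9975)
  i=4: 1.0302·2.1087 − 2.8065·-4.5872 = +15.0467 (running +65.0442)
Area = |Σ|/2 = |65.0442|/2 = 32.5221

Area at t=0.131: 32.5221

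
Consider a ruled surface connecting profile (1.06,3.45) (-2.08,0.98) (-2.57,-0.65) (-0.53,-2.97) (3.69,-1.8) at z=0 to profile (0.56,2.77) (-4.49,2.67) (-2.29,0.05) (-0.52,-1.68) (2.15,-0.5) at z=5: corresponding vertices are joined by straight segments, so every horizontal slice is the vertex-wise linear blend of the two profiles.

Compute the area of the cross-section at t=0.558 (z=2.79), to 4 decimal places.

Cross-section at t=0.558: each vertex is (1-t)·p0[i] + t·p1[i].
  v1: (1-0.558)·(1.06,3.45) + 0.558·(0.56,2.77) = (0.7810,3.0706)
  v2: (1-0.558)·(-2.08,0.98) + 0.558·(-4.49,2.67) = (-3.4248,1.9230)
  v3: (1-0.558)·(-2.57,-0.65) + 0.558·(-2.29,0.05) = (-2.4138,-0.2594)
  v4: (1-0.558)·(-0.53,-2.97) + 0.558·(-0.52,-1.68) = (-0.5244,-2.2502)
  v5: (1-0.558)·(3.69,-1.8) + 0.558·(2.15,-0.5) = (2.8307,-1.0746)
Shoelace sum Σ(x_i·y_{i+1} − x_{i+1}·y_i):
  i=1: 0.7810·1.9230 − -3.4248·3.0706 = +12.0179 (running +12.0179)
  i=2: -3.4248·-0.2594 − -2.4138·1.9230 = +5.5301 (running +17.5480)
  i=3: -2.4138·-2.2502 − -0.5244·-0.2594 = +5.2954 (running +22.8433)
  i=4: -0.5244·-1.0746 − 2.8307·-2.2502 = +6.9331 (running +29.7764)
  i=5: 2.8307·3.0706 − 0.7810·-1.0746 = +9.5310 (running +39.3074)
Area = |Σ|/2 = |39.3074|/2 = 19.6537

Area at t=0.558: 19.6537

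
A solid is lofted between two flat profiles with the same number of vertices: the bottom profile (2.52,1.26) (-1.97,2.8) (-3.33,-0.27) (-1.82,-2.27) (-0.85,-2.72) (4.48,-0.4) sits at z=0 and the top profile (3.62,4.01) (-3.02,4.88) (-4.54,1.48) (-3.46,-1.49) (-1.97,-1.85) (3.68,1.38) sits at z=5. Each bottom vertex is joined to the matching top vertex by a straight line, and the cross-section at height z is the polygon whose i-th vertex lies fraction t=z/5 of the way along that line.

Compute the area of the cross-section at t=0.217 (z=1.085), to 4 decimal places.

Cross-section at t=0.217: each vertex is (1-t)·p0[i] + t·p1[i].
  v1: (1-0.217)·(2.52,1.26) + 0.217·(3.62,4.01) = (2.7587,1.8567)
  v2: (1-0.217)·(-1.97,2.8) + 0.217·(-3.02,4.88) = (-2.1978,3.2514)
  v3: (1-0.217)·(-3.33,-0.27) + 0.217·(-4.54,1.48) = (-3.5926,0.1097)
  v4: (1-0.217)·(-1.82,-2.27) + 0.217·(-3.46,-1.49) = (-2.1759,-2.1007)
  v5: (1-0.217)·(-0.85,-2.72) + 0.217·(-1.97,-1.85) = (-1.0930,-2.5312)
  v6: (1-0.217)·(4.48,-0.4) + 0.217·(3.68,1.38) = (4.3064,-0.0137)
Shoelace sum Σ(x_i·y_{i+1} − x_{i+1}·y_i):
  i=1: 2.7587·3.2514 − -2.1978·1.8567 = +13.0504 (running +13.0504)
  i=2: -2.1978·0.1097 − -3.5926·3.2514 = +11.4395 (running +24.4899)
  i=3: -3.5926·-2.1007 − -2.1759·0.1097 = +7.7859 (running +32.2758)
  i=4: -2.1759·-2.5312 − -1.0930·-2.1007 = +3.2114 (running +35.4872)
  i=5: -1.0930·-0.0137 − 4.3064·-2.5312 = +10.9154 (running +46.4026)
  i=6: 4.3064·1.8567 − 2.7587·-0.0137 = +8.0338 (running +54.4364)
Area = |Σ|/2 = |54.4364|/2 = 27.2182

Area at t=0.217: 27.2182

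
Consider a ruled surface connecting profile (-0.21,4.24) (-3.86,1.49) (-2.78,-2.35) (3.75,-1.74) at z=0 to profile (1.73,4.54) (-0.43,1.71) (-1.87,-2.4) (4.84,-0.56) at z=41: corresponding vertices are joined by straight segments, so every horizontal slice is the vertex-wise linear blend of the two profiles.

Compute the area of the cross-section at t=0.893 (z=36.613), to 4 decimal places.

Cross-section at t=0.893: each vertex is (1-t)·p0[i] + t·p1[i].
  v1: (1-0.893)·(-0.21,4.24) + 0.893·(1.73,4.54) = (1.5224,4.5079)
  v2: (1-0.893)·(-3.86,1.49) + 0.893·(-0.43,1.71) = (-0.7970,1.6865)
  v3: (1-0.893)·(-2.78,-2.35) + 0.893·(-1.87,-2.4) = (-1.9674,-2.3946)
  v4: (1-0.893)·(3.75,-1.74) + 0.893·(4.84,-0.56) = (4.7234,-0.6863)
Shoelace sum Σ(x_i·y_{i+1} − x_{i+1}·y_i):
  i=1: 1.5224·1.6865 − -0.7970·4.5079 = +6.1603 (running +6.1603)
  i=2: -0.7970·-2.3946 − -1.9674·1.6865 = +5.2265 (running +11.3868)
  i=3: -1.9674·-0.6863 − 4.7234·-2.3946 = +12.6609 (running +24.0477)
  i=4: 4.7234·4.5079 − 1.5224·-0.6863 = +22.3373 (running +46.3850)
Area = |Σ|/2 = |46.3850|/2 = 23.1925

Area at t=0.893: 23.1925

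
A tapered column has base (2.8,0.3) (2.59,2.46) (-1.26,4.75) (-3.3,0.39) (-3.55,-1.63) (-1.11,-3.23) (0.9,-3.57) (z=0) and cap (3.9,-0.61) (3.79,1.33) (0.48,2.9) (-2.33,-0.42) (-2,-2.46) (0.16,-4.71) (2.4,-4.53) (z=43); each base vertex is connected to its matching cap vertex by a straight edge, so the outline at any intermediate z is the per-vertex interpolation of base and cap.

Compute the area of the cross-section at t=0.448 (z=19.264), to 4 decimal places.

Cross-section at t=0.448: each vertex is (1-t)·p0[i] + t·p1[i].
  v1: (1-0.448)·(2.8,0.3) + 0.448·(3.9,-0.61) = (3.2928,-0.1077)
  v2: (1-0.448)·(2.59,2.46) + 0.448·(3.79,1.33) = (3.1276,1.9538)
  v3: (1-0.448)·(-1.26,4.75) + 0.448·(0.48,2.9) = (-0.4805,3.9212)
  v4: (1-0.448)·(-3.3,0.39) + 0.448·(-2.33,-0.42) = (-2.8654,0.0271)
  v5: (1-0.448)·(-3.55,-1.63) + 0.448·(-2,-2.46) = (-2.8556,-2.0018)
  v6: (1-0.448)·(-1.11,-3.23) + 0.448·(0.16,-4.71) = (-0.5410,-3.8930)
  v7: (1-0.448)·(0.9,-3.57) + 0.448·(2.4,-4.53) = (1.5720,-4.0001)
Shoelace sum Σ(x_i·y_{i+1} − x_{i+1}·y_i):
  i=1: 3.2928·1.9538 − 3.1276·-0.1077 = +6.7701 (running +6.7701)
  i=2: 3.1276·3.9212 − -0.4805·1.9538 = +13.2027 (running +19.9728)
  i=3: -0.4805·0.0271 − -2.8654·3.9212 = +11.2229 (running +31.1957)
  i=4: -2.8654·-2.0018 − -2.8556·0.0271 = +5.8136 (running +37.0093)
  i=5: -2.8556·-3.8930 − -0.5410·-2.0018 = +10.0339 (running +47.0432)
  i=6: -0.5410·-4.0001 − 1.5720·-3.8930 = +8.2841 (running +55.3273)
  i=7: 1.5720·-0.1077 − 3.2928·-4.0001 = +13.0022 (running +68.3295)
Area = |Σ|/2 = |68.3295|/2 = 34.1647

Area at t=0.448: 34.1647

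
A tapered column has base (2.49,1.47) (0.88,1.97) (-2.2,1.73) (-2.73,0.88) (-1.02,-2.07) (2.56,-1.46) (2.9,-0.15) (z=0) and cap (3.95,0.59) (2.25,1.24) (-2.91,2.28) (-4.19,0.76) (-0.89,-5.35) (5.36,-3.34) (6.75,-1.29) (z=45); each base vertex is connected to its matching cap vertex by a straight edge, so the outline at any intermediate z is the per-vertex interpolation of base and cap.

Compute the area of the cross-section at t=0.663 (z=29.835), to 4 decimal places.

Area at t=0.663: 36.6581

Cross-section at t=0.663: each vertex is (1-t)·p0[i] + t·p1[i].
  v1: (1-0.663)·(2.49,1.47) + 0.663·(3.95,0.59) = (3.4580,0.8866)
  v2: (1-0.663)·(0.88,1.97) + 0.663·(2.25,1.24) = (1.7883,1.4860)
  v3: (1-0.663)·(-2.2,1.73) + 0.663·(-2.91,2.28) = (-2.6707,2.0946)
  v4: (1-0.663)·(-2.73,0.88) + 0.663·(-4.19,0.76) = (-3.6980,0.8004)
  v5: (1-0.663)·(-1.02,-2.07) + 0.663·(-0.89,-5.35) = (-0.9338,-4.2446)
  v6: (1-0.663)·(2.56,-1.46) + 0.663·(5.36,-3.34) = (4.4164,-2.7064)
  v7: (1-0.663)·(2.9,-0.15) + 0.663·(6.75,-1.29) = (5.4525,-0.9058)
Shoelace sum Σ(x_i·y_{i+1} − x_{i+1}·y_i):
  i=1: 3.4580·1.4860 − 1.7883·0.8866 = +3.5531 (running +3.5531)
  i=2: 1.7883·2.0946 − -2.6707·1.4860 = +7.7146 (running +11.2678)
  i=3: -2.6707·0.8004 − -3.6980·2.0946 = +5.6082 (running +16.8760)
  i=4: -3.6980·-4.2446 − -0.9338·0.8004 = +16.4441 (running +33.3200)
  i=5: -0.9338·-2.7064 − 4.4164·-4.2446 = +21.2733 (running +54.5934)
  i=6: 4.4164·-0.9058 − 5.4525·-2.7064 = +10.7565 (running +65.3499)
  i=7: 5.4525·0.8866 − 3.4580·-0.9058 = +7.9663 (running +73.3162)
Area = |Σ|/2 = |73.3162|/2 = 36.6581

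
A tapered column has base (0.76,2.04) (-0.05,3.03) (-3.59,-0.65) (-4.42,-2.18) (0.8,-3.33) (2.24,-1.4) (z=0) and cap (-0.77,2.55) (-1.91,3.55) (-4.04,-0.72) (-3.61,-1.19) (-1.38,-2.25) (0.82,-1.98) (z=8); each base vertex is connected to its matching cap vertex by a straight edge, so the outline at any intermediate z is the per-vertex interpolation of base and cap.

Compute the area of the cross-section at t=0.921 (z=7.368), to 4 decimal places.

Cross-section at t=0.921: each vertex is (1-t)·p0[i] + t·p1[i].
  v1: (1-0.921)·(0.76,2.04) + 0.921·(-0.77,2.55) = (-0.6491,2.5097)
  v2: (1-0.921)·(-0.05,3.03) + 0.921·(-1.91,3.55) = (-1.7631,3.5089)
  v3: (1-0.921)·(-3.59,-0.65) + 0.921·(-4.04,-0.72) = (-4.0045,-0.7145)
  v4: (1-0.921)·(-4.42,-2.18) + 0.921·(-3.61,-1.19) = (-3.6740,-1.2682)
  v5: (1-0.921)·(0.8,-3.33) + 0.921·(-1.38,-2.25) = (-1.2078,-2.3353)
  v6: (1-0.921)·(2.24,-1.4) + 0.921·(0.82,-1.98) = (0.9322,-1.9342)
Shoelace sum Σ(x_i·y_{i+1} − x_{i+1}·y_i):
  i=1: -0.6491·3.5089 − -1.7631·2.5097 = +2.1470 (running +2.1470)
  i=2: -1.7631·-0.7145 − -4.0045·3.5089 = +15.3109 (running +17.4580)
  i=3: -4.0045·-1.2682 − -3.6740·-0.7145 = +2.4535 (running +19.9115)
  i=4: -3.6740·-2.3353 − -1.2078·-1.2682 = +7.0482 (running +26.9597)
  i=5: -1.2078·-1.9342 − 0.9322·-2.3353 = +4.5130 (running +31.4727)
  i=6: 0.9322·2.5097 − -0.6491·-1.9342 = +1.0840 (running +32.5567)
Area = |Σ|/2 = |32.5567|/2 = 16.2783

Area at t=0.921: 16.2783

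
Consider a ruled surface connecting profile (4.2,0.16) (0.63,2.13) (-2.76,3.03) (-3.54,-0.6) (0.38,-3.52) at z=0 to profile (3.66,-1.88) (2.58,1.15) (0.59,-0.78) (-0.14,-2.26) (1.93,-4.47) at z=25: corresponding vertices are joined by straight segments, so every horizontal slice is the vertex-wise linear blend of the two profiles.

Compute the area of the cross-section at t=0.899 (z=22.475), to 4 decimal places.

Cross-section at t=0.899: each vertex is (1-t)·p0[i] + t·p1[i].
  v1: (1-0.899)·(4.2,0.16) + 0.899·(3.66,-1.88) = (3.7145,-1.6740)
  v2: (1-0.899)·(0.63,2.13) + 0.899·(2.58,1.15) = (2.3830,1.2490)
  v3: (1-0.899)·(-2.76,3.03) + 0.899·(0.59,-0.78) = (0.2517,-0.3952)
  v4: (1-0.899)·(-3.54,-0.6) + 0.899·(-0.14,-2.26) = (-0.4834,-2.0923)
  v5: (1-0.899)·(0.38,-3.52) + 0.899·(1.93,-4.47) = (1.7734,-4.3741)
Shoelace sum Σ(x_i·y_{i+1} − x_{i+1}·y_i):
  i=1: 3.7145·1.2490 − 2.3830·-1.6740 = +8.6285 (running +8.6285)
  i=2: 2.3830·-0.3952 − 0.2517·1.2490 = -1.2561 (running +7.3725)
  i=3: 0.2517·-2.0923 − -0.4834·-0.3952 = -0.7176 (running +6.6549)
  i=4: -0.4834·-4.3741 − 1.7734·-2.0923 = +5.8251 (running +12.4800)
  i=5: 1.7734·-1.6740 − 3.7145·-4.3741 = +13.2789 (running +25.7589)
Area = |Σ|/2 = |25.7589|/2 = 12.8794

Area at t=0.899: 12.8794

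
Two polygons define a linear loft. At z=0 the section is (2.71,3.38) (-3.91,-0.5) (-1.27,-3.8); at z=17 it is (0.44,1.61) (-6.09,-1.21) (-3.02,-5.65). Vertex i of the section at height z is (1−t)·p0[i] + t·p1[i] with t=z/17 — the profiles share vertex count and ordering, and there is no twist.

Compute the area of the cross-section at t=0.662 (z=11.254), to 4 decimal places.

Area at t=0.662: 17.9479

Cross-section at t=0.662: each vertex is (1-t)·p0[i] + t·p1[i].
  v1: (1-0.662)·(2.71,3.38) + 0.662·(0.44,1.61) = (1.2073,2.2083)
  v2: (1-0.662)·(-3.91,-0.5) + 0.662·(-6.09,-1.21) = (-5.3532,-0.9700)
  v3: (1-0.662)·(-1.27,-3.8) + 0.662·(-3.02,-5.65) = (-2.4285,-5.0247)
Shoelace sum Σ(x_i·y_{i+1} − x_{i+1}·y_i):
  i=1: 1.2073·-0.9700 − -5.3532·2.2083 = +10.6501 (running +10.6501)
  i=2: -5.3532·-5.0247 − -2.4285·-0.9700 = +24.5423 (running +35.1924)
  i=3: -2.4285·2.2083 − 1.2073·-5.0247 = +0.7034 (running +35.8958)
Area = |Σ|/2 = |35.8958|/2 = 17.9479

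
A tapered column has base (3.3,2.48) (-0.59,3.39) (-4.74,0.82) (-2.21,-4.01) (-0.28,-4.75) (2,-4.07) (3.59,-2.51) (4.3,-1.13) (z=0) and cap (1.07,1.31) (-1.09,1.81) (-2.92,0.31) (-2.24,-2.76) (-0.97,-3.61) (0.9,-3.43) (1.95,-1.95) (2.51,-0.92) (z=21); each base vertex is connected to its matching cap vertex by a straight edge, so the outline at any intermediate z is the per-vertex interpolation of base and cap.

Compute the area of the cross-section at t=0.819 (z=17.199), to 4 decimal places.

Area at t=0.819: 24.9570

Cross-section at t=0.819: each vertex is (1-t)·p0[i] + t·p1[i].
  v1: (1-0.819)·(3.3,2.48) + 0.819·(1.07,1.31) = (1.4736,1.5218)
  v2: (1-0.819)·(-0.59,3.39) + 0.819·(-1.09,1.81) = (-0.9995,2.0960)
  v3: (1-0.819)·(-4.74,0.82) + 0.819·(-2.92,0.31) = (-3.2494,0.4023)
  v4: (1-0.819)·(-2.21,-4.01) + 0.819·(-2.24,-2.76) = (-2.2346,-2.9862)
  v5: (1-0.819)·(-0.28,-4.75) + 0.819·(-0.97,-3.61) = (-0.8451,-3.8163)
  v6: (1-0.819)·(2,-4.07) + 0.819·(0.9,-3.43) = (1.0991,-3.5458)
  v7: (1-0.819)·(3.59,-2.51) + 0.819·(1.95,-1.95) = (2.2468,-2.0514)
  v8: (1-0.819)·(4.3,-1.13) + 0.819·(2.51,-0.92) = (2.8340,-0.9580)
Shoelace sum Σ(x_i·y_{i+1} − x_{i+1}·y_i):
  i=1: 1.4736·2.0960 − -0.9995·1.5218 = +4.6097 (running +4.6097)
  i=2: -0.9995·0.4023 − -3.2494·2.0960 = +6.4086 (running +11.0183)
  i=3: -3.2494·-2.9862 − -2.2346·0.4023 = +10.6026 (running +21.6209)
  i=4: -2.2346·-3.8163 − -0.8451·-2.9862 = +6.0042 (running +27.6251)
  i=5: -0.8451·-3.5458 − 1.0991·-3.8163 = +7.1912 (running +34.8162)
  i=6: 1.0991·-2.0514 − 2.2468·-3.5458 = +5.7123 (running +40.5285)
  i=7: 2.2468·-0.9580 − 2.8340·-2.0514 = +3.6610 (running +44.1895)
  i=8: 2.8340·1.5218 − 1.4736·-0.9580 = +5.7244 (running +49.9140)
Area = |Σ|/2 = |49.9140|/2 = 24.9570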